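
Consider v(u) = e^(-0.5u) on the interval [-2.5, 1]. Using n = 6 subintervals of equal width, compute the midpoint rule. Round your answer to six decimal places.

Δu = (1 − (-2.5))/6 = 7/12.
Midpoints: -53/24, -1.625, -25/24, -11/24, 0.125, 17/24.
v(-53/24) ≈ 3.016709, v(-1.625) ≈ 2.253535, v(-25/24) ≈ 1.683430, v(-11/24) ≈ 1.257552, v(0.125) ≈ 0.939413, v(17/24) ≈ 0.701758.
Sum = Δu · [v(-53/24) + v(-1.625) + v(-25/24) + ...].
Sum ≈ 5.747232.

5.747232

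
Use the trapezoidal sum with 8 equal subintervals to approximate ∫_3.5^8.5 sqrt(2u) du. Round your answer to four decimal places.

Δu = (8.5 − 3.5)/8 = 0.625.
f(3.5) ≈ 2.6458, f(4.125) ≈ 2.8723, f(4.75) ≈ 3.0822, f(5.375) ≈ 3.2787, f(6) ≈ 3.4641, f(6.625) ≈ 3.6401, f(7.25) ≈ 3.8079, f(7.875) ≈ 3.9686, f(8.5) ≈ 4.1231.
T_8 = (Δu/2)·[f(u_0) + 2f(u_1) + ... + 2f(u_{7}) + f(u_8)].
Sum ≈ 17.1864.

17.1864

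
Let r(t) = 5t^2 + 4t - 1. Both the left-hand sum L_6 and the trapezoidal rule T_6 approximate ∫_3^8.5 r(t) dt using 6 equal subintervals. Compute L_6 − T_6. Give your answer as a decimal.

-155.03125

L_6 ≈ 948.36169.
T_6 ≈ 1103.39294.
L_6 − T_6 = -155.03125.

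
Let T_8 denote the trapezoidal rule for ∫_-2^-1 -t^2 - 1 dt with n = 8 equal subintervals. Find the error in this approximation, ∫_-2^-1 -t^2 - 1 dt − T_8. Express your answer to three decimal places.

0.003

Exact integral: ∫_-2^-1 f(t) dt ≈ -3.33333.
T_8 = -3.3359375.
Error ≈ -3.33333 − (-3.3359375) ≈ 0.003.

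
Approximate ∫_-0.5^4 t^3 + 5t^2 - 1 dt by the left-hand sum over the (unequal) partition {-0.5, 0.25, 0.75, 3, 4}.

Subinterval widths: 0.75, 0.5, 2.25, 1.
Left endpoints: -0.5, 0.25, 0.75, 3.
f(-0.5) = 0.125, f(0.25) = -0.671875, f(0.75) = 2.234375, f(3) = 71.
Sum = Σ Δt_i · f(t_i).
Sum = 75.78515625.

75.78515625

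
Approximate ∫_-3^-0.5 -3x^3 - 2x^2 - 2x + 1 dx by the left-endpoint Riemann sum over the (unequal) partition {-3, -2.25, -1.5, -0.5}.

Subinterval widths: 0.75, 0.75, 1.
Left endpoints: -3, -2.25, -1.5.
f(-3) = 70, f(-2.25) = 29.546875, f(-1.5) = 9.625.
Sum = Σ Δx_i · f(x_i).
Sum = 84.28515625.

84.28515625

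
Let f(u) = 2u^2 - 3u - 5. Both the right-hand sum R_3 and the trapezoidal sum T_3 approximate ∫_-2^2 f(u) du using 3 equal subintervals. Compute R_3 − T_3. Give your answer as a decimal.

-8

R_3 ≈ -14.962963.
T_3 ≈ -6.962963.
R_3 − T_3 = -8.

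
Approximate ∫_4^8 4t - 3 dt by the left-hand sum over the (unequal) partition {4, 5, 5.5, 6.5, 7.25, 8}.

Subinterval widths: 1, 0.5, 1, 0.75, 0.75.
Left endpoints: 4, 5, 5.5, 6.5, 7.25.
f(4) = 13, f(5) = 17, f(5.5) = 19, f(6.5) = 23, f(7.25) = 26.
Sum = Σ Δt_i · f(t_i).
Sum = 77.25.

77.25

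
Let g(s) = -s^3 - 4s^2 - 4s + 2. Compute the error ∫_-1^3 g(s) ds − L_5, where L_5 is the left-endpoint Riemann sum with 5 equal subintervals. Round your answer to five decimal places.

Exact integral: ∫_-1^3 g(s) ds ≈ -65.3333333.
L_5 = -37.92.
Error ≈ -65.3333333 − (-37.92) ≈ -27.41333.

-27.41333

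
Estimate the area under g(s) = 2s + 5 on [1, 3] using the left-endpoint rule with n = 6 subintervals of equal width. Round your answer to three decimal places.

17.333

Δs = (3 − 1)/6 = 1/3.
Left endpoints: 1, 4/3, 5/3, 2, 7/3, 8/3.
g(1) = 7, g(4/3) = 23/3, g(5/3) = 25/3, g(2) = 9, g(7/3) = 29/3, g(8/3) = 31/3.
Sum = Δs · [g(1) + g(4/3) + g(5/3) + ...].
Sum ≈ 17.333.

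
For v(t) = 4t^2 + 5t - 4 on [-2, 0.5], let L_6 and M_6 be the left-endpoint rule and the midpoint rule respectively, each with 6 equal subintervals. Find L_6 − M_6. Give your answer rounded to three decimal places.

0.955

L_6 ≈ -7.73148.
M_6 ≈ -8.68634.
L_6 − M_6 ≈ 0.955.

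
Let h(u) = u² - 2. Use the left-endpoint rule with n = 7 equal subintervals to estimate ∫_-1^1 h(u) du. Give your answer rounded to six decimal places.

-3.306122

Δu = (1 − (-1))/7 = 2/7.
Left endpoints: -1, -5/7, -3/7, -1/7, 1/7, 3/7, 5/7.
h(-1) = -1, h(-5/7) = -73/49, h(-3/7) = -89/49, h(-1/7) = -97/49, h(1/7) = -97/49, h(3/7) = -89/49, h(5/7) = -73/49.
Sum = Δu · [h(-1) + h(-5/7) + h(-3/7) + ...].
Sum ≈ -3.306122.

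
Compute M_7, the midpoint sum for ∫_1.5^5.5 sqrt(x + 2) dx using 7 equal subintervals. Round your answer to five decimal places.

Δx = (5.5 − 1.5)/7 = 4/7.
Midpoints: 25/14, 33/14, 41/14, 3.5, 57/14, 65/14, 73/14.
f(25/14) ≈ 1.94569, f(33/14) ≈ 2.08738, f(41/14) ≈ 2.22004, f(3.5) ≈ 2.34521, f(57/14) ≈ 2.46403, f(65/14) ≈ 2.57737, f(73/14) ≈ 2.68594.
Sum = Δx · [f(25/14) + f(33/14) + f(41/14) + ...].
Sum ≈ 9.32895.

9.32895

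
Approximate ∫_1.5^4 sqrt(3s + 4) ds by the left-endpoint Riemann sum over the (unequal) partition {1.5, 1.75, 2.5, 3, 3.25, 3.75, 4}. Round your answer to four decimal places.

Subinterval widths: 0.25, 0.75, 0.5, 0.25, 0.5, 0.25.
Left endpoints: 1.5, 1.75, 2.5, 3, 3.25, 3.75.
f(1.5) ≈ 2.9155, f(1.75) ≈ 3.0414, f(2.5) ≈ 3.3912, f(3) ≈ 3.6056, f(3.25) ≈ 3.7081, f(3.75) ≈ 3.9051.
Sum = Σ Δs_i · f(s_i).
Sum ≈ 8.4372.

8.4372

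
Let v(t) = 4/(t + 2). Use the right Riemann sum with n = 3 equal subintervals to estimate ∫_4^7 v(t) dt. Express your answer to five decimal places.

Δt = (7 − 4)/3 = 1.
Right endpoints: 5, 6, 7.
v(5) = 4/7, v(6) = 0.5, v(7) = 4/9.
Sum = Δt · [v(5) + v(6) + v(7)].
Sum ≈ 1.51587.

1.51587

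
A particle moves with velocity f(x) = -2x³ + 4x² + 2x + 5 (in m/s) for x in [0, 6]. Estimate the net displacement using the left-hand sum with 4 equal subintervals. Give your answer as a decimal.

-118.5

Δx = (6 − 0)/4 = 1.5.
Left endpoints: 0, 1.5, 3, 4.5.
f(0) = 5, f(1.5) = 10.25, f(3) = -7, f(4.5) = -87.25.
Sum = Δx · [f(0) + f(1.5) + f(3) + f(4.5)].
Sum = -118.5.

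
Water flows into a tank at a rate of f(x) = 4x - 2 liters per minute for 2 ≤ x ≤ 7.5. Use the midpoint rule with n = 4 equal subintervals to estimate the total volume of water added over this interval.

Δx = (7.5 − 2)/4 = 1.375.
Midpoints: 2.6875, 4.0625, 5.4375, 6.8125.
f(2.6875) = 8.75, f(4.0625) = 14.25, f(5.4375) = 19.75, f(6.8125) = 25.25.
Sum = Δx · [f(2.6875) + f(4.0625) + f(5.4375) + f(6.8125)].
Sum = 93.5.

93.5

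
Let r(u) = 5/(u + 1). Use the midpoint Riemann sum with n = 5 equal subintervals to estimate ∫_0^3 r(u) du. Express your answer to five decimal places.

Δu = (3 − 0)/5 = 0.6.
Midpoints: 0.3, 0.9, 1.5, 2.1, 2.7.
r(0.3) = 50/13, r(0.9) = 50/19, r(1.5) = 2, r(2.1) = 50/31, r(2.7) = 50/37.
Sum = Δu · [r(0.3) + r(0.9) + r(1.5) + r(2.1) + r(2.7)].
Sum ≈ 6.86519.

6.86519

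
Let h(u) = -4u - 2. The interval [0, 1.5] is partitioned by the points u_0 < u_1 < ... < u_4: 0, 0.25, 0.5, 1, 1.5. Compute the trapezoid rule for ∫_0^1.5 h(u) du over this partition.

Subinterval widths: 0.25, 0.25, 0.5, 0.5.
h(0) = -2, h(0.25) = -3, h(0.5) = -4, h(1) = -6, h(1.5) = -8.
On each subinterval the trapezoid contributes (Δu_i/2)·[h(u_{i-1}) + h(u_i)].
Sum = -7.5.

-7.5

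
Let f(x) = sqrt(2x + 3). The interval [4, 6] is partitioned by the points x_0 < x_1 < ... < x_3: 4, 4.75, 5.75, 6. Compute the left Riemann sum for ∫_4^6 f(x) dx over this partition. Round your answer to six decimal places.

6.974974

Subinterval widths: 0.75, 1, 0.25.
Left endpoints: 4, 4.75, 5.75.
f(4) ≈ 3.316625, f(4.75) ≈ 3.535534, f(5.75) ≈ 3.807887.
Sum = Σ Δx_i · f(x_i).
Sum ≈ 6.974974.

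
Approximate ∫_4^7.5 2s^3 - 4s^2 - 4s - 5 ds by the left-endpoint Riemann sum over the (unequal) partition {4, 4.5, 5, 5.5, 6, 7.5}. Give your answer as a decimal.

604

Subinterval widths: 0.5, 0.5, 0.5, 0.5, 1.5.
Left endpoints: 4, 4.5, 5, 5.5, 6.
f(4) = 43, f(4.5) = 78.25, f(5) = 125, f(5.5) = 184.75, f(6) = 259.
Sum = Σ Δs_i · f(s_i).
Sum = 604.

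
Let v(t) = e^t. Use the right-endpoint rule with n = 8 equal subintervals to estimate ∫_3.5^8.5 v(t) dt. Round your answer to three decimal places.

6565.053

Δt = (8.5 − 3.5)/8 = 0.625.
Right endpoints: 4.125, 4.75, 5.375, 6, 6.625, 7.25, 7.875, 8.5.
v(4.125) ≈ 61.868, v(4.75) ≈ 115.584, v(5.375) ≈ 215.940, v(6) ≈ 403.429, v(6.625) ≈ 753.704, v(7.25) ≈ 1408.105, v(7.875) ≈ 2630.686, v(8.5) ≈ 4914.769.
Sum = Δt · [v(4.125) + v(4.75) + v(5.375) + ...].
Sum ≈ 6565.053.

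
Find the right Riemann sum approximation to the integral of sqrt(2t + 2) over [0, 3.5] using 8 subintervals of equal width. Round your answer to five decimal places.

Δt = (3.5 − 0)/8 = 0.4375.
Right endpoints: 0.4375, 0.875, 1.3125, 1.75, 2.1875, 2.625, 3.0625, 3.5.
f(0.4375) ≈ 1.69558, f(0.875) ≈ 1.93649, f(1.3125) ≈ 2.15058, f(1.75) ≈ 2.34521, f(2.1875) ≈ 2.52488, f(2.625) ≈ 2.69258, f(3.0625) ≈ 2.85044, f(3.5) ≈ 3.00000.
Sum = Δt · [f(0.4375) + f(0.875) + f(1.3125) + ...].
Sum ≈ 8.39815.

8.39815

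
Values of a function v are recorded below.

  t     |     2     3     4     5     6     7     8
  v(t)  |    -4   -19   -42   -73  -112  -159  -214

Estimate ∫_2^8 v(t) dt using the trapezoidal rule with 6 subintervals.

-514

Δt = 1.
T_6 = (1/2)·[(-4) + 2·(-19) + 2·(-42) + 2·(-73) + 2·(-112) + 2·(-159) + (-214)] = -514.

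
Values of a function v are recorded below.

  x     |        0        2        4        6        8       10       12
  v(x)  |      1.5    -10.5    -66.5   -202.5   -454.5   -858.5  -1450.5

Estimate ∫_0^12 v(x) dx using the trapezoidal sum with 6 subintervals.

Δx = 2.
T_6 = (2/2)·[1.5 + 2·(-10.5) + 2·(-66.5) + 2·(-202.5) + 2·(-454.5) + 2·(-858.5) + (-1450.5)] = -4634.

-4634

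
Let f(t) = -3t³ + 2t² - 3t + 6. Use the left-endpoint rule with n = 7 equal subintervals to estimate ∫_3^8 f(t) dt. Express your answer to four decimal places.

Δt = (8 − 3)/7 = 5/7.
Left endpoints: 3, 26/7, 31/7, 36/7, 41/7, 46/7, 51/7.
f(3) = -66, f(26/7) = -45028/343, f(31/7) = -78418/343, f(36/7) = -125058/343, f(41/7) = -187198/343, f(46/7) = -267088/343, f(51/7) = -366978/343.
Sum = Δt · [f(3) + f(26/7) + f(31/7) + ...].
Sum ≈ -2274.8980.

-2274.8980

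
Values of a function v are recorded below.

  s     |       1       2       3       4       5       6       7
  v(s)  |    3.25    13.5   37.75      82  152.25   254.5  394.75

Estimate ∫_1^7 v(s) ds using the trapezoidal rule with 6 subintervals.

739

Δs = 1.
T_6 = (1/2)·[3.25 + 2·13.5 + 2·37.75 + 2·82 + 2·152.25 + 2·254.5 + 394.75] = 739.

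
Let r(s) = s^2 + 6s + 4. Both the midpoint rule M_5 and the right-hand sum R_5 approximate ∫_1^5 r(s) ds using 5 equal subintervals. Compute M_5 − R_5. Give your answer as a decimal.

M_5 = 129.12.
R_5 = 148.96.
M_5 − R_5 = -19.84.

-19.84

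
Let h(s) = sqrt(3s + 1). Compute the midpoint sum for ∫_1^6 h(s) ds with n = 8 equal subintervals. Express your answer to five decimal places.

Δs = (6 − 1)/8 = 0.625.
Midpoints: 1.3125, 1.9375, 2.5625, 3.1875, 3.8125, 4.4375, 5.0625, 5.6875.
h(1.3125) ≈ 2.22205, h(1.9375) ≈ 2.61008, h(2.5625) ≈ 2.94746, h(3.1875) ≈ 3.25000, h(3.8125) ≈ 3.52668, h(4.4375) ≈ 3.78319, h(5.0625) ≈ 4.02337, h(5.6875) ≈ 4.25000.
Sum = Δs · [h(1.3125) + h(1.9375) + h(2.5625) + ...].
Sum ≈ 16.63301.

16.63301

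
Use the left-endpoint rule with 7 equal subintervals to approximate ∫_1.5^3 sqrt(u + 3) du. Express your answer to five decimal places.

3.39872

Δu = (3 − 1.5)/7 = 3/14.
Left endpoints: 1.5, 12/7, 27/14, 15/7, 33/14, 18/7, 39/14.
f(1.5) ≈ 2.12132, f(12/7) ≈ 2.17124, f(27/14) ≈ 2.22004, f(15/7) ≈ 2.26779, f(33/14) ≈ 2.31455, f(18/7) ≈ 2.36039, f(39/14) ≈ 2.40535.
Sum = Δu · [f(1.5) + f(12/7) + f(27/14) + ...].
Sum ≈ 3.39872.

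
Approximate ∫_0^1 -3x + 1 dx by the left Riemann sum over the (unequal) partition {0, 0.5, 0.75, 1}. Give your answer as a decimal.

0.0625

Subinterval widths: 0.5, 0.25, 0.25.
Left endpoints: 0, 0.5, 0.75.
f(0) = 1, f(0.5) = -0.5, f(0.75) = -1.25.
Sum = Σ Δx_i · f(x_i).
Sum = 0.0625.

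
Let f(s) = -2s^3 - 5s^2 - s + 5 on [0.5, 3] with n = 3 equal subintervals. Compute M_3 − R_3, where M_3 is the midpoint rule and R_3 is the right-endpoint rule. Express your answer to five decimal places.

48.39410

M_3 ≈ -74.8929398.
R_3 ≈ -123.2870370.
M_3 − R_3 ≈ 48.39410.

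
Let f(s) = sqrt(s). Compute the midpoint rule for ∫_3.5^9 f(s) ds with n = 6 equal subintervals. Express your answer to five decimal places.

Δs = (9 − 3.5)/6 = 11/12.
Midpoints: 95/24, 4.875, 139/24, 161/24, 7.625, 205/24.
f(95/24) ≈ 1.98956, f(4.875) ≈ 2.20794, f(139/24) ≈ 2.40659, f(161/24) ≈ 2.59005, f(7.625) ≈ 2.76134, f(205/24) ≈ 2.92261.
Sum = Δs · [f(95/24) + f(4.875) + f(139/24) + ...].
Sum ≈ 13.63824.

13.63824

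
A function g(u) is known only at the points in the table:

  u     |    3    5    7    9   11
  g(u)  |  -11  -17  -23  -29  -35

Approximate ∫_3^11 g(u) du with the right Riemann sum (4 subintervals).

-208

Δu = 2.
Sum = 2·[(-17) + (-23) + (-29) + (-35)] = -208.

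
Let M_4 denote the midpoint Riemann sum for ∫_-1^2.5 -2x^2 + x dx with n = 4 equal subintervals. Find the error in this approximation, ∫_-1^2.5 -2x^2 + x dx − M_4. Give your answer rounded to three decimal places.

-0.447

Exact integral: ∫_-1^2.5 f(x) dx ≈ -8.45833.
M_4 = -8.01171875.
Error ≈ -8.45833 − (-8.01171875) ≈ -0.447.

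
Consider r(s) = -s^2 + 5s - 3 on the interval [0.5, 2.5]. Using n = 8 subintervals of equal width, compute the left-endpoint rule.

3.3125

Δs = (2.5 − 0.5)/8 = 0.25.
Left endpoints: 0.5, 0.75, 1, 1.25, 1.5, 1.75, 2, 2.25.
r(0.5) = -0.75, r(0.75) = 0.1875, r(1) = 1, r(1.25) = 1.6875, r(1.5) = 2.25, r(1.75) = 2.6875, r(2) = 3, r(2.25) = 3.1875.
Sum = Δs · [r(0.5) + r(0.75) + r(1) + ...].
Sum = 3.3125.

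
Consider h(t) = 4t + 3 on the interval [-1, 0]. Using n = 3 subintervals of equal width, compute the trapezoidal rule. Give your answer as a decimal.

Δt = (0 − (-1))/3 = 1/3.
h(-1) = -1, h(-2/3) = 1/3, h(-1/3) = 5/3, h(0) = 3.
T_3 = (Δt/2)·[h(t_0) + 2h(t_1) + 2h(t_2) + h(t_3)].
Sum = 1.

1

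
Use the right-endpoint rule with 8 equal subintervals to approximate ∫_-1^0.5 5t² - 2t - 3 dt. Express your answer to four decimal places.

Δt = (0.5 − (-1))/8 = 0.1875.
Right endpoints: -0.8125, -0.625, -0.4375, -0.25, -0.0625, 0.125, 0.3125, 0.5.
f(-0.8125) = 1.92578125, f(-0.625) = 0.203125, f(-0.4375) = -1.16796875, f(-0.25) = -2.1875, f(-0.0625) = -2.85546875, f(0.125) = -3.171875, f(0.3125) = -3.13671875, f(0.5) = -2.75.
Sum = Δt · [f(-0.8125) + f(-0.625) + f(-0.4375) + ...].
Sum ≈ -2.4639.

-2.4639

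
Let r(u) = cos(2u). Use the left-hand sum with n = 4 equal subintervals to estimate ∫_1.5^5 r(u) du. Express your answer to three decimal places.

Δu = (5 − 1.5)/4 = 0.875.
Left endpoints: 1.5, 2.375, 3.25, 4.125.
r(1.5) ≈ -0.990, r(2.375) ≈ 0.038, r(3.25) ≈ 0.977, r(4.125) ≈ -0.386.
Sum = Δu · [r(1.5) + r(2.375) + r(3.25) + r(4.125)].
Sum ≈ -0.316.

-0.316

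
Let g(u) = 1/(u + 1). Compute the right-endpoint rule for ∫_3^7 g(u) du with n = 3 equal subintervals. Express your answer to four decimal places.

0.6167

Δu = (7 − 3)/3 = 4/3.
Right endpoints: 13/3, 17/3, 7.
g(13/3) = 0.1875, g(17/3) = 0.15, g(7) = 0.125.
Sum = Δu · [g(13/3) + g(17/3) + g(7)].
Sum ≈ 0.6167.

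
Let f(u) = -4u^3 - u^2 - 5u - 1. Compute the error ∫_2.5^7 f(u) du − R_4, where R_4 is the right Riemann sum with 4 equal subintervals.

Exact integral: ∫_2.5^7 f(u) du = -2582.4375.
R_4 = -3410.7890625.
Error = -2582.4375 − (-3410.7890625) = 828.3515625.

828.3515625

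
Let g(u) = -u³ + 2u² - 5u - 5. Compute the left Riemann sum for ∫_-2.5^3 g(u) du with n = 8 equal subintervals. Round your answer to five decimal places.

6.31372

Δu = (3 − (-2.5))/8 = 0.6875.
Left endpoints: -2.5, -1.8125, -1.125, -0.4375, 0.25, 0.9375, 1.625, 2.3125.
g(-2.5) = 35.625, g(-1.8125) = 67941/4096, g(-1.125) = 2345/512, g(-0.4375) = -9609/4096, g(0.25) = -6.140625, g(0.9375) = -35855/4096, g(1.625) = -6213/512, g(2.3125) = -74685/4096.
Sum = Δu · [g(-2.5) + g(-1.8125) + g(-1.125) + ...].
Sum ≈ 6.31372.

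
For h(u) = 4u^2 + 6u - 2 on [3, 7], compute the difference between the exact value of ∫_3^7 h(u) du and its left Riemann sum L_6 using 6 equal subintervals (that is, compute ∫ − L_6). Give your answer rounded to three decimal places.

Exact integral: ∫_3^7 h(u) du ≈ 533.33333.
L_6 ≈ 473.18519.
Error ≈ 533.33333 − 473.18519 ≈ 60.148.

60.148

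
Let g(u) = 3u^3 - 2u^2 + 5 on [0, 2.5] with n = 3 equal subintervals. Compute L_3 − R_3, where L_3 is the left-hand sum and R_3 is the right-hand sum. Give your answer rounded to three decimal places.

L_3 ≈ 19.73380.
R_3 ≈ 48.37963.
L_3 − R_3 ≈ -28.646.

-28.646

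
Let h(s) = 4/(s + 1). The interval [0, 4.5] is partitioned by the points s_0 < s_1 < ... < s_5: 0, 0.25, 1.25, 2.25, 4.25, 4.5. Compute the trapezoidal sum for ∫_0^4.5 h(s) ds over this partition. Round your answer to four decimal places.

7.0720

Subinterval widths: 0.25, 1, 1, 2, 0.25.
h(0) = 4, h(0.25) = 3.2, h(1.25) = 16/9, h(2.25) = 16/13, h(4.25) = 16/21, h(4.5) = 8/11.
On each subinterval the trapezoid contributes (Δs_i/2)·[h(s_{i-1}) + h(s_i)].
Sum ≈ 7.0720.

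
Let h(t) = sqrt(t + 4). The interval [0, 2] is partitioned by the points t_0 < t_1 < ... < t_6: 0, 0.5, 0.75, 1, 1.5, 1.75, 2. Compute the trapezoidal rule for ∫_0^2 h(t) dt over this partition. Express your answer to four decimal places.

4.4640

Subinterval widths: 0.5, 0.25, 0.25, 0.5, 0.25, 0.25.
h(0) ≈ 2.0000, h(0.5) ≈ 2.1213, h(0.75) ≈ 2.1794, h(1) ≈ 2.2361, h(1.5) ≈ 2.3452, h(1.75) ≈ 2.3979, h(2) ≈ 2.4495.
On each subinterval the trapezoid contributes (Δt_i/2)·[h(t_{i-1}) + h(t_i)].
Sum ≈ 4.4640.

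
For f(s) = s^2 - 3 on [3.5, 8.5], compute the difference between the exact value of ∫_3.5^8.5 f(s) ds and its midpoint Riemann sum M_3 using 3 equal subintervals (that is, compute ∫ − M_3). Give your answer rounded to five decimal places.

Exact integral: ∫_3.5^8.5 f(s) ds ≈ 175.4166667.
M_3 ≈ 174.2592593.
Error ≈ 175.4166667 − 174.2592593 ≈ 1.15741.

1.15741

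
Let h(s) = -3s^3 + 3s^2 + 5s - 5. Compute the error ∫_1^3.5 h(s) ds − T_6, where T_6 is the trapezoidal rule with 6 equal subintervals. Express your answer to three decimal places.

1.248

Exact integral: ∫_1^3.5 h(s) ds = -54.296875.
T_6 ≈ -55.54470.
Error ≈ -54.296875 − (-55.54470) ≈ 1.248.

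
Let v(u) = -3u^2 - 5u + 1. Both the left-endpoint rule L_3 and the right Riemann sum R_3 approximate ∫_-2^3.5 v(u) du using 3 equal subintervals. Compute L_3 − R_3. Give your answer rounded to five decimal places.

L_3 ≈ -27.3472222.
R_3 ≈ -123.1388889.
L_3 − R_3 ≈ 95.79167.

95.79167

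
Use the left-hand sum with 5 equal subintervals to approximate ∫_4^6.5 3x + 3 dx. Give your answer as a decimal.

45

Δx = (6.5 − 4)/5 = 0.5.
Left endpoints: 4, 4.5, 5, 5.5, 6.
f(4) = 15, f(4.5) = 16.5, f(5) = 18, f(5.5) = 19.5, f(6) = 21.
Sum = Δx · [f(4) + f(4.5) + f(5) + f(5.5) + f(6)].
Sum = 45.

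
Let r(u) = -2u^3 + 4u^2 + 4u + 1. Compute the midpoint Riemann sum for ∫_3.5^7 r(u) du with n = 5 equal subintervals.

-644.371875

Δu = (7 − 3.5)/5 = 0.7.
Midpoints: 3.85, 4.55, 5.25, 5.95, 6.65.
r(3.85) = -38.44325, r(4.55) = -86.38275, r(5.25) = -157.15625, r(5.95) = -254.87975, r(6.65) = -383.66925.
Sum = Δu · [r(3.85) + r(4.55) + r(5.25) + r(5.95) + r(6.65)].
Sum = -644.371875.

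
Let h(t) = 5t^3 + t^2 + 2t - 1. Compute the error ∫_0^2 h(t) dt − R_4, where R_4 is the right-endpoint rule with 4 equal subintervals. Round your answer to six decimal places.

-13.333333

Exact integral: ∫_0^2 h(t) dt ≈ 24.66666667.
R_4 = 38.
Error ≈ 24.66666667 − 38 ≈ -13.333333.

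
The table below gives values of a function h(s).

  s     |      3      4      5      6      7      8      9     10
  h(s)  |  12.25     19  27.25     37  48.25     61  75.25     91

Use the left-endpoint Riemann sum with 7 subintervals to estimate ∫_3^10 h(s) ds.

280

Δs = 1.
Sum = 1·[12.25 + 19 + 27.25 + 37 + 48.25 + 61 + 75.25] = 280.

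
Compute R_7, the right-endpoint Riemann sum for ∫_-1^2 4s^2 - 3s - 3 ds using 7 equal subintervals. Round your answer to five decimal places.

Δs = (2 − (-1))/7 = 3/7.
Right endpoints: -4/7, -1/7, 2/7, 5/7, 8/7, 11/7, 2.
f(-4/7) = 1/49, f(-1/7) = -122/49, f(2/7) = -173/49, f(5/7) = -152/49, f(8/7) = -59/49, f(11/7) = 106/49, f(2) = 7.
Sum = Δs · [f(-4/7) + f(-1/7) + f(2/7) + ...].
Sum ≈ -0.48980.

-0.48980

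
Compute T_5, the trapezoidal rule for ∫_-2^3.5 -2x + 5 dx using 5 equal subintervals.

19.25

Δx = (3.5 − (-2))/5 = 1.1.
f(-2) = 9, f(-0.9) = 6.8, f(0.2) = 4.6, f(1.3) = 2.4, f(2.4) = 0.2, f(3.5) = -2.
T_5 = (Δx/2)·[f(x_0) + 2f(x_1) + ... + 2f(x_{4}) + f(x_5)].
Sum = 19.25.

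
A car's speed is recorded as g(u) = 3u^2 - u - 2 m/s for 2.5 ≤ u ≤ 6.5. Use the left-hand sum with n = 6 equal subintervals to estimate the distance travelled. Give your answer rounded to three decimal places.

Δu = (6.5 − 2.5)/6 = 2/3.
Left endpoints: 2.5, 19/6, 23/6, 4.5, 31/6, 35/6.
g(2.5) = 14.25, g(19/6) = 299/12, g(23/6) = 38.25, g(4.5) = 54.25, g(31/6) = 875/12, g(35/6) = 94.25.
Sum = Δu · [g(2.5) + g(19/6) + g(23/6) + ...].
Sum ≈ 199.222.

199.222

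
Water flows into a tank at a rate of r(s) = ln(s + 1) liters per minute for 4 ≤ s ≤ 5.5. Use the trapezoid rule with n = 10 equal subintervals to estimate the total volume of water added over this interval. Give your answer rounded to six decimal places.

Δs = (5.5 − 4)/10 = 0.15.
r(4) ≈ 1.609438, r(4.15) ≈ 1.638997, r(4.3) ≈ 1.667707, r(4.45) ≈ 1.695616, r(4.6) ≈ 1.722767, r(4.75) ≈ 1.749200, r(4.9) ≈ 1.774952, r(5.05) ≈ 1.800058, r(5.2) ≈ 1.824549, r(5.35) ≈ 1.848455, r(5.5) ≈ 1.871802.
T_10 = (Δs/2)·[r(s_0) + 2r(s_1) + ... + 2r(s_{9}) + r(s_10)].
Sum ≈ 2.619438.

2.619438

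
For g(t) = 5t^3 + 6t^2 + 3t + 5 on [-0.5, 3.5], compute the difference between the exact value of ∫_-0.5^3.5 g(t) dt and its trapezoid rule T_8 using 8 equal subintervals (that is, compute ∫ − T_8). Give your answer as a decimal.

-4.75

Exact integral: ∫_-0.5^3.5 g(t) dt = 311.5.
T_8 = 316.25.
Error = 311.5 − 316.25 = -4.75.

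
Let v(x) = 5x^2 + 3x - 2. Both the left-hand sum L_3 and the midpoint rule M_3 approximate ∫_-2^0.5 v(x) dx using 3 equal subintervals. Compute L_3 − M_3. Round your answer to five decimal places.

6.85764

L_3 ≈ 9.0509259.
M_3 ≈ 2.1932870.
L_3 − M_3 ≈ 6.85764.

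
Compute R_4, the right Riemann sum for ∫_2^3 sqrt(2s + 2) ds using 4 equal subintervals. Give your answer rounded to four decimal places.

Δs = (3 − 2)/4 = 0.25.
Right endpoints: 2.25, 2.5, 2.75, 3.
f(2.25) ≈ 2.5495, f(2.5) ≈ 2.6458, f(2.75) ≈ 2.7386, f(3) ≈ 2.8284.
Sum = Δs · [f(2.25) + f(2.5) + f(2.75) + f(3)].
Sum ≈ 2.6906.

2.6906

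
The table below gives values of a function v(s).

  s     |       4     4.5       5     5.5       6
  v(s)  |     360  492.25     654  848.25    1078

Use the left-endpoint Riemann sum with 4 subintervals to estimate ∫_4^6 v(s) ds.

1177.25

Δs = 0.5.
Sum = 0.5·[360 + 492.25 + 654 + 848.25] = 1177.25.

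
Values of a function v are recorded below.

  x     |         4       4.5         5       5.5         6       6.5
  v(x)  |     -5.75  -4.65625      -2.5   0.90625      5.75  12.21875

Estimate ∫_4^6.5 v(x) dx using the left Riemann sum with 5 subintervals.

Δx = 0.5.
Sum = 0.5·[(-5.75) + (-4.65625) + (-2.5) + 0.90625 + 5.75] = -3.125.

-3.125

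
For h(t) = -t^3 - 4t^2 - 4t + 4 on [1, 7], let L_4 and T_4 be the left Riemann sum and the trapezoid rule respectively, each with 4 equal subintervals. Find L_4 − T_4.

418.5

L_4 = -745.5.
T_4 = -1164.
L_4 − T_4 = 418.5.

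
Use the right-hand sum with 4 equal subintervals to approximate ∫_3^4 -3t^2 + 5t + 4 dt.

-17.53125

Δt = (4 − 3)/4 = 0.25.
Right endpoints: 3.25, 3.5, 3.75, 4.
f(3.25) = -11.4375, f(3.5) = -15.25, f(3.75) = -19.4375, f(4) = -24.
Sum = Δt · [f(3.25) + f(3.5) + f(3.75) + f(4)].
Sum = -17.53125.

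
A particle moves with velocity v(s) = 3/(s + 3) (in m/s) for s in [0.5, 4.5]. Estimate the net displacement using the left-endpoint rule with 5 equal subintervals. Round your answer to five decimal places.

Δs = (4.5 − 0.5)/5 = 0.8.
Left endpoints: 0.5, 1.3, 2.1, 2.9, 3.7.
v(0.5) = 6/7, v(1.3) = 30/43, v(2.1) = 10/17, v(2.9) = 30/59, v(3.7) = 30/67.
Sum = Δs · [v(0.5) + v(1.3) + v(2.1) + v(2.9) + v(3.7)].
Sum ≈ 2.47943.

2.47943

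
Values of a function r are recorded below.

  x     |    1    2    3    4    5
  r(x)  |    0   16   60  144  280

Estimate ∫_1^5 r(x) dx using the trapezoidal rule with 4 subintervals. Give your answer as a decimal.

Δx = 1.
T_4 = (1/2)·[0 + 2·16 + 2·60 + 2·144 + 280] = 360.

360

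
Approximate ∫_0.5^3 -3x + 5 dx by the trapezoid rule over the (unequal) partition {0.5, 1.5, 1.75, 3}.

-0.625

Subinterval widths: 1, 0.25, 1.25.
f(0.5) = 3.5, f(1.5) = 0.5, f(1.75) = -0.25, f(3) = -4.
On each subinterval the trapezoid contributes (Δx_i/2)·[f(x_{i-1}) + f(x_i)].
Sum = -0.625.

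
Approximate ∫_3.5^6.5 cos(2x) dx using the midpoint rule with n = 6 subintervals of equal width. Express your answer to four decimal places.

-0.1235

Δx = (6.5 − 3.5)/6 = 0.5.
Midpoints: 3.75, 4.25, 4.75, 5.25, 5.75, 6.25.
f(3.75) ≈ 0.3466, f(4.25) ≈ -0.6020, f(4.75) ≈ -0.9972, f(5.25) ≈ -0.4755, f(5.75) ≈ 0.4833, f(6.25) ≈ 0.9978.
Sum = Δx · [f(3.75) + f(4.25) + f(4.75) + ...].
Sum ≈ -0.1235.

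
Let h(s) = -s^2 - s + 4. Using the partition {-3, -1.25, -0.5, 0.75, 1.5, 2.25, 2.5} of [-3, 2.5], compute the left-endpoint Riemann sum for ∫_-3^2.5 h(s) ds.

5.953125

Subinterval widths: 1.75, 0.75, 1.25, 0.75, 0.75, 0.25.
Left endpoints: -3, -1.25, -0.5, 0.75, 1.5, 2.25.
h(-3) = -2, h(-1.25) = 3.6875, h(-0.5) = 4.25, h(0.75) = 2.6875, h(1.5) = 0.25, h(2.25) = -3.3125.
Sum = Σ Δs_i · h(s_i).
Sum = 5.953125.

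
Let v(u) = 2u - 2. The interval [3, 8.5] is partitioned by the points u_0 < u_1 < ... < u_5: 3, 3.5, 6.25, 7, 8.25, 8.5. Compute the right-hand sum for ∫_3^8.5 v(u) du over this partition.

62.25

Subinterval widths: 0.5, 2.75, 0.75, 1.25, 0.25.
Right endpoints: 3.5, 6.25, 7, 8.25, 8.5.
v(3.5) = 5, v(6.25) = 10.5, v(7) = 12, v(8.25) = 14.5, v(8.5) = 15.
Sum = Σ Δu_i · v(u_i).
Sum = 62.25.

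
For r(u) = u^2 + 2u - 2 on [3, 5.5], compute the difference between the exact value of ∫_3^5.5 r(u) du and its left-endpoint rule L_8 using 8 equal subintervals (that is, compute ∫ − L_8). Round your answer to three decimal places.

Exact integral: ∫_3^5.5 r(u) du ≈ 62.70833.
L_8 ≈ 58.64746.
Error ≈ 62.70833 − 58.64746 ≈ 4.061.

4.061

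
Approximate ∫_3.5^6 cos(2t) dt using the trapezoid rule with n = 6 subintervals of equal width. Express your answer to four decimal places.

-0.5618

Δt = (6 − 3.5)/6 = 5/12.
f(3.5) ≈ 0.7539, f(47/12) ≈ 0.0206, f(13/3) ≈ -0.7261, f(4.75) ≈ -0.9972, f(31/6) ≈ -0.6149, f(67/12) ≈ 0.1703, f(6) ≈ 0.8439.
T_6 = (Δt/2)·[f(t_0) + 2f(t_1) + ... + 2f(t_{5}) + f(t_6)].
Sum ≈ -0.5618.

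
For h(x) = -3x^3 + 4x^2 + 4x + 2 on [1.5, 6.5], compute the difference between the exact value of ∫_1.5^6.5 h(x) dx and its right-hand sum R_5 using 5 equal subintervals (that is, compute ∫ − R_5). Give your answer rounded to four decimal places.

Exact integral: ∫_1.5^6.5 h(x) dx ≈ -883.333333.
R_5 = -1226.875.
Error ≈ -883.333333 − (-1226.875) ≈ 343.5417.

343.5417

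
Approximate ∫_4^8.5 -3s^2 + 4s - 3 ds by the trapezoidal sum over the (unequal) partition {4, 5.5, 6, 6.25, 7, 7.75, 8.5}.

Subinterval widths: 1.5, 0.5, 0.25, 0.75, 0.75, 0.75.
f(4) = -35, f(5.5) = -71.75, f(6) = -87, f(6.25) = -95.1875, f(7) = -122, f(7.75) = -152.1875, f(8.5) = -185.75.
On each subinterval the trapezoid contributes (Δs_i/2)·[f(s_{i-1}) + f(s_i)].
Sum = -453.515625.

-453.515625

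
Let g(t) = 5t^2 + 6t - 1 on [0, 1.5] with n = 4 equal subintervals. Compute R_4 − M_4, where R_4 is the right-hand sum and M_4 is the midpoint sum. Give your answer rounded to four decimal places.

4.0605

R_4 = 14.84765625.
M_4 ≈ 10.787109.
R_4 − M_4 ≈ 4.0605.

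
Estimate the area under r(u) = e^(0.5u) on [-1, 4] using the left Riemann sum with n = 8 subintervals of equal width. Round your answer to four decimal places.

Δu = (4 − (-1))/8 = 0.625.
Left endpoints: -1, -0.375, 0.25, 0.875, 1.5, 2.125, 2.75, 3.375.
r(-1) ≈ 0.6065, r(-0.375) ≈ 0.8290, r(0.25) ≈ 1.1331, r(0.875) ≈ 1.5488, r(1.5) ≈ 2.1170, r(2.125) ≈ 2.8936, r(2.75) ≈ 3.9551, r(3.375) ≈ 5.4059.
Sum = Δu · [r(-1) + r(-0.375) + r(0.25) + ...].
Sum ≈ 11.5557.

11.5557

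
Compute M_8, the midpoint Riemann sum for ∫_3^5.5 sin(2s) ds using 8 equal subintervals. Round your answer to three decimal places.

0.486

Δs = (5.5 − 3)/8 = 0.3125.
Midpoints: 3.15625, 3.46875, 3.78125, 4.09375, 4.40625, 4.71875, 5.03125, 5.34375.
f(3.15625) ≈ 0.029, f(3.46875) ≈ 0.609, f(3.78125) ≈ 0.958, f(4.09375) ≈ 0.945, f(4.40625) ≈ 0.575, f(4.71875) ≈ -0.013, f(5.03125) ≈ -0.595, f(5.34375) ≈ -0.953.
Sum = Δs · [f(3.15625) + f(3.46875) + f(3.78125) + ...].
Sum ≈ 0.486.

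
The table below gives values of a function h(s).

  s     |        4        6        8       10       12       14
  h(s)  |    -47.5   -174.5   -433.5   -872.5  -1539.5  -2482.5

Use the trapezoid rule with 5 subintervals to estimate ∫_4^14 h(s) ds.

-8570

Δs = 2.
T_5 = (2/2)·[(-47.5) + 2·(-174.5) + 2·(-433.5) + 2·(-872.5) + 2·(-1539.5) + (-2482.5)] = -8570.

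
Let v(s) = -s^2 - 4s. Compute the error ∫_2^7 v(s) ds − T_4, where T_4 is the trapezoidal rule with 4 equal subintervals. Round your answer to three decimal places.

Exact integral: ∫_2^7 v(s) ds ≈ -201.66667.
T_4 = -202.96875.
Error ≈ -201.66667 − (-202.96875) ≈ 1.302.

1.302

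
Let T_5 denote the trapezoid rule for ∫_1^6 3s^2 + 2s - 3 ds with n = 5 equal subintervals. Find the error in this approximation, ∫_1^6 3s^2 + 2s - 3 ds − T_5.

-2.5

Exact integral: ∫_1^6 f(s) ds = 235.
T_5 = 237.5.
Error = 235 − 237.5 = -2.5.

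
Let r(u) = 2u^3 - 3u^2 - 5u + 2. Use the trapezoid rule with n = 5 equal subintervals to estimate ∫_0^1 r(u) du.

-1

Δu = (1 − 0)/5 = 0.2.
r(0) = 2, r(0.2) = 0.896, r(0.4) = -0.352, r(0.6) = -1.648, r(0.8) = -2.896, r(1) = -4.
T_5 = (Δu/2)·[r(u_0) + 2r(u_1) + ... + 2r(u_{4}) + r(u_5)].
Sum = -1.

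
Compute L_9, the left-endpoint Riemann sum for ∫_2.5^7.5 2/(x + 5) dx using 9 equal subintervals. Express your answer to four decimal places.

1.0519

Δx = (7.5 − 2.5)/9 = 5/9.
Left endpoints: 2.5, 55/18, 65/18, 25/6, 85/18, 95/18, 35/6, 115/18, 125/18.
f(2.5) = 4/15, f(55/18) = 36/145, f(65/18) = 36/155, f(25/6) = 12/55, f(85/18) = 36/175, f(95/18) = 36/185, f(35/6) = 12/65, f(115/18) = 36/205, f(125/18) = 36/215.
Sum = Δx · [f(2.5) + f(55/18) + f(65/18) + ...].
Sum ≈ 1.0519.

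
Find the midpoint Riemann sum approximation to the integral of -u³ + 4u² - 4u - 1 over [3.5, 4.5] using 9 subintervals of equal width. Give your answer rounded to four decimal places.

Δu = (4.5 − 3.5)/9 = 1/9.
Midpoints: 32/9, 11/3, 34/9, 35/9, 4, 37/9, 38/9, 13/3, 40/9.
f(32/9) = -7001/729, f(11/3) = -302/27, f(34/9) = -9433/729, f(35/9) = -10844/729, f(4) = -17, f(37/9) = -14086/729, f(38/9) = -15929/729, f(13/3) = -664/27, f(40/9) = -20089/729.
Sum = Δu · [f(32/9) + f(11/3) + f(34/9) + ...].
Sum ≈ -17.6584.

-17.6584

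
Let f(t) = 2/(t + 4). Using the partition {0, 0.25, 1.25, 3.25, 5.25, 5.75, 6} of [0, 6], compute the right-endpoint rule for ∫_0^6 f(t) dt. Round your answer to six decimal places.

1.635320

Subinterval widths: 0.25, 1, 2, 2, 0.5, 0.25.
Right endpoints: 0.25, 1.25, 3.25, 5.25, 5.75, 6.
f(0.25) = 8/17, f(1.25) = 8/21, f(3.25) = 8/29, f(5.25) = 8/37, f(5.75) = 8/39, f(6) = 0.2.
Sum = Σ Δt_i · f(t_i).
Sum ≈ 1.635320.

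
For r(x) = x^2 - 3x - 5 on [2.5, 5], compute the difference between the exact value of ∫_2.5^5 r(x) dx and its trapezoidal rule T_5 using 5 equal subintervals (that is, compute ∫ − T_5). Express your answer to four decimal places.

-0.1042

Exact integral: ∫_2.5^5 r(x) dx ≈ -4.166667.
T_5 = -4.0625.
Error ≈ -4.166667 − (-4.0625) ≈ -0.1042.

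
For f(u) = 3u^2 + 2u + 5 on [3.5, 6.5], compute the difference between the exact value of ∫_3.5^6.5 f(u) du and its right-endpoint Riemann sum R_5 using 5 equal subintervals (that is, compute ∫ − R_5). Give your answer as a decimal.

Exact integral: ∫_3.5^6.5 f(u) du = 276.75.
R_5 = 306.09.
Error = 276.75 − 306.09 = -29.34.

-29.34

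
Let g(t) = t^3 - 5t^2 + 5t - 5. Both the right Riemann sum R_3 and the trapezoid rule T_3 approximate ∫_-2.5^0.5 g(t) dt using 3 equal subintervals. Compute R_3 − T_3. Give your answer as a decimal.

R_3 = -39.625.
T_3 = -70.
R_3 − T_3 = 30.375.

30.375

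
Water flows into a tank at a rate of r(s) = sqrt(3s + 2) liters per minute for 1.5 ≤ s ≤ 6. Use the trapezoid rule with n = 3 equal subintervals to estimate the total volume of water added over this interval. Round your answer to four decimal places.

16.1467

Δs = (6 − 1.5)/3 = 1.5.
r(1.5) ≈ 2.5495, r(3) ≈ 3.3166, r(4.5) ≈ 3.9370, r(6) ≈ 4.4721.
T_3 = (Δs/2)·[r(s_0) + 2r(s_1) + 2r(s_2) + r(s_3)].
Sum ≈ 16.1467.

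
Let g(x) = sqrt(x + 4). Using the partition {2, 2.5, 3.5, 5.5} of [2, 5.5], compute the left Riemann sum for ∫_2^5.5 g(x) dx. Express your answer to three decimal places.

Subinterval widths: 0.5, 1, 2.
Left endpoints: 2, 2.5, 3.5.
g(2) ≈ 2.449, g(2.5) ≈ 2.550, g(3.5) ≈ 2.739.
Sum = Σ Δx_i · g(x_i).
Sum ≈ 9.251.

9.251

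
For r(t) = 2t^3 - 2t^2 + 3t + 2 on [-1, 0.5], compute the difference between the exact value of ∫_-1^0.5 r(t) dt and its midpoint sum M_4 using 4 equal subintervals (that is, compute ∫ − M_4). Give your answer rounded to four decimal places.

Exact integral: ∫_-1^0.5 r(t) dt = 0.65625.
M_4 ≈ 0.717773.
Error ≈ 0.65625 − 0.717773 ≈ -0.0615.

-0.0615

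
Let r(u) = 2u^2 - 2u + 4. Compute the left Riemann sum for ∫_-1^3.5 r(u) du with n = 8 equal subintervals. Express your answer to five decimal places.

32.67773

Δu = (3.5 − (-1))/8 = 0.5625.
Left endpoints: -1, -0.4375, 0.125, 0.6875, 1.25, 1.8125, 2.375, 2.9375.
r(-1) = 8, r(-0.4375) = 5.2578125, r(0.125) = 3.78125, r(0.6875) = 3.5703125, r(1.25) = 4.625, r(1.8125) = 6.9453125, r(2.375) = 10.53125, r(2.9375) = 15.3828125.
Sum = Δu · [r(-1) + r(-0.4375) + r(0.125) + ...].
Sum ≈ 32.67773.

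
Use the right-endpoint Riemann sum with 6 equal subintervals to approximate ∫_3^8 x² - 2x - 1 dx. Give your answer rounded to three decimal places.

120.995

Δx = (8 − 3)/6 = 5/6.
Right endpoints: 23/6, 14/3, 5.5, 19/3, 43/6, 8.
f(23/6) = 217/36, f(14/3) = 103/9, f(5.5) = 18.25, f(19/3) = 238/9, f(43/6) = 1297/36, f(8) = 47.
Sum = Δx · [f(23/6) + f(14/3) + f(5.5) + ...].
Sum ≈ 120.995.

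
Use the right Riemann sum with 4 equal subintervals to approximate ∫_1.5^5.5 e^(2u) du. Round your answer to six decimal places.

Δu = (5.5 − 1.5)/4 = 1.
Right endpoints: 2.5, 3.5, 4.5, 5.5.
f(2.5) ≈ 148.413159, f(3.5) ≈ 1096.633158, f(4.5) ≈ 8103.083928, f(5.5) ≈ 59874.141715.
Sum = Δu · [f(2.5) + f(3.5) + f(4.5) + f(5.5)].
Sum ≈ 69222.271960.

69222.271960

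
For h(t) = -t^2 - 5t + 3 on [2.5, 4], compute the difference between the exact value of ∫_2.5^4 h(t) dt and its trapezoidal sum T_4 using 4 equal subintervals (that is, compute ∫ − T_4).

0.03515625

Exact integral: ∫_2.5^4 h(t) dt = -36.
T_4 = -36.03515625.
Error = -36 − (-36.03515625) = 0.03515625.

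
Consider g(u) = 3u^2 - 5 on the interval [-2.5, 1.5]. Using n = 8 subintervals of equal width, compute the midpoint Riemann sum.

Δu = (1.5 − (-2.5))/8 = 0.5.
Midpoints: -2.25, -1.75, -1.25, -0.75, -0.25, 0.25, 0.75, 1.25.
g(-2.25) = 10.1875, g(-1.75) = 4.1875, g(-1.25) = -0.3125, g(-0.75) = -3.3125, g(-0.25) = -4.8125, g(0.25) = -4.8125, g(0.75) = -3.3125, g(1.25) = -0.3125.
Sum = Δu · [g(-2.25) + g(-1.75) + g(-1.25) + ...].
Sum = -1.25.

-1.25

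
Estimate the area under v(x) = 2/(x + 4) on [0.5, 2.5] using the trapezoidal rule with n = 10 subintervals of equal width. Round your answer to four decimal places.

Δx = (2.5 − 0.5)/10 = 0.2.
v(0.5) = 4/9, v(0.7) = 20/47, v(0.9) = 20/49, v(1.1) = 20/51, v(1.3) = 20/53, v(1.5) = 4/11, v(1.7) = 20/57, v(1.9) = 20/59, v(2.1) = 20/61, v(2.3) = 20/63, v(2.5) = 4/13.
T_10 = (Δx/2)·[v(x_0) + 2v(x_1) + ... + 2v(x_{9}) + v(x_10)].
Sum ≈ 0.7356.

0.7356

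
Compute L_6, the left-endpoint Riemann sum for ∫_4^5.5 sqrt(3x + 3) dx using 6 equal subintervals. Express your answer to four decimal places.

6.1574

Δx = (5.5 − 4)/6 = 0.25.
Left endpoints: 4, 4.25, 4.5, 4.75, 5, 5.25.
f(4) ≈ 3.8730, f(4.25) ≈ 3.9686, f(4.5) ≈ 4.0620, f(4.75) ≈ 4.1533, f(5) ≈ 4.2426, f(5.25) ≈ 4.3301.
Sum = Δx · [f(4) + f(4.25) + f(4.5) + ...].
Sum ≈ 6.1574.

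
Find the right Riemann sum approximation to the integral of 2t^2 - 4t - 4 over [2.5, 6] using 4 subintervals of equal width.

Δt = (6 − 2.5)/4 = 0.875.
Right endpoints: 3.375, 4.25, 5.125, 6.
f(3.375) = 5.28125, f(4.25) = 15.125, f(5.125) = 28.03125, f(6) = 44.
Sum = Δt · [f(3.375) + f(4.25) + f(5.125) + f(6)].
Sum = 80.8828125.

80.8828125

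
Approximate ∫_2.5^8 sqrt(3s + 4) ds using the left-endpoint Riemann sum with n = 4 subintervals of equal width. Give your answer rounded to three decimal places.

22.927

Δs = (8 − 2.5)/4 = 1.375.
Left endpoints: 2.5, 3.875, 5.25, 6.625.
f(2.5) ≈ 3.391, f(3.875) ≈ 3.953, f(5.25) ≈ 4.444, f(6.625) ≈ 4.886.
Sum = Δs · [f(2.5) + f(3.875) + f(5.25) + f(6.625)].
Sum ≈ 22.927.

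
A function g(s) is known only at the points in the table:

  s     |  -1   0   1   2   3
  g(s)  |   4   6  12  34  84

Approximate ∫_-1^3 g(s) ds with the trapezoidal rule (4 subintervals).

96

Δs = 1.
T_4 = (1/2)·[4 + 2·6 + 2·12 + 2·34 + 84] = 96.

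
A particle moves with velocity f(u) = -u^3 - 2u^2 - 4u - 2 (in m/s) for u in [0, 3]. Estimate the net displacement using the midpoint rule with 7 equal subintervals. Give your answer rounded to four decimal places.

-61.9515

Δu = (3 − 0)/7 = 3/7.
Midpoints: 3/14, 9/14, 15/14, 1.5, 27/14, 33/14, 39/14.
f(3/14) = -8119/2744, f(9/14) = -15541/2744, f(15/14) = -26923/2744, f(1.5) = -15.875, f(27/14) = -66751/2744, f(33/14) = -97789/2744, f(39/14) = -137971/2744.
Sum = Δu · [f(3/14) + f(9/14) + f(15/14) + ...].
Sum ≈ -61.9515.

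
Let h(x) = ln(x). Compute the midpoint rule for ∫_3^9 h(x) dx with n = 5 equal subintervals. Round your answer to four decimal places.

10.4923

Δx = (9 − 3)/5 = 1.2.
Midpoints: 3.6, 4.8, 6, 7.2, 8.4.
h(3.6) ≈ 1.2809, h(4.8) ≈ 1.5686, h(6) ≈ 1.7918, h(7.2) ≈ 1.9741, h(8.4) ≈ 2.1282.
Sum = Δx · [h(3.6) + h(4.8) + h(6) + h(7.2) + h(8.4)].
Sum ≈ 10.4923.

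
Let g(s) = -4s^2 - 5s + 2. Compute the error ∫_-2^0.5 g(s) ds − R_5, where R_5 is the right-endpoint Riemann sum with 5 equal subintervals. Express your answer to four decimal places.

-0.2083

Exact integral: ∫_-2^0.5 g(s) ds ≈ 3.541667.
R_5 = 3.75.
Error ≈ 3.541667 − 3.75 ≈ -0.2083.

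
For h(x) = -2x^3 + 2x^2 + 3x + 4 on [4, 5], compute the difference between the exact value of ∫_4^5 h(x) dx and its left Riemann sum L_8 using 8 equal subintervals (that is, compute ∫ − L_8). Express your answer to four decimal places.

-6.2474

Exact integral: ∫_4^5 h(x) dx ≈ -126.333333.
L_8 = -120.0859375.
Error ≈ -126.333333 − (-120.0859375) ≈ -6.2474.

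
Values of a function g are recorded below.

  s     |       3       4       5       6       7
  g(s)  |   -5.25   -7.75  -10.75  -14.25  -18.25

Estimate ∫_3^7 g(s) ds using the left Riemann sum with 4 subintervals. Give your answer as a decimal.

-38

Δs = 1.
Sum = 1·[(-5.25) + (-7.75) + (-10.75) + (-14.25)] = -38.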